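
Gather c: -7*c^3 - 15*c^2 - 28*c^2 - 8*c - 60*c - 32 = -7*c^3 - 43*c^2 - 68*c - 32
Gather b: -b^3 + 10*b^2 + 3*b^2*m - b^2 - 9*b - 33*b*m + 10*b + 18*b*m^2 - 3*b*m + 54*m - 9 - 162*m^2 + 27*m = -b^3 + b^2*(3*m + 9) + b*(18*m^2 - 36*m + 1) - 162*m^2 + 81*m - 9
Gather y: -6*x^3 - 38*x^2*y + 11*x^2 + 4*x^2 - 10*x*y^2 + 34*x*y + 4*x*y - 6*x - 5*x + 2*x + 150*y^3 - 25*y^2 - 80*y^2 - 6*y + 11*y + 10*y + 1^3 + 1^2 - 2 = -6*x^3 + 15*x^2 - 9*x + 150*y^3 + y^2*(-10*x - 105) + y*(-38*x^2 + 38*x + 15)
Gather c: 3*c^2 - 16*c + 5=3*c^2 - 16*c + 5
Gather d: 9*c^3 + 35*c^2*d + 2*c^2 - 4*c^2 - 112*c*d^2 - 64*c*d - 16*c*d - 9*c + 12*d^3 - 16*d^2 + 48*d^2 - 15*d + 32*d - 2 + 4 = 9*c^3 - 2*c^2 - 9*c + 12*d^3 + d^2*(32 - 112*c) + d*(35*c^2 - 80*c + 17) + 2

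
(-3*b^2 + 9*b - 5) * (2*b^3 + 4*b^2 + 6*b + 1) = -6*b^5 + 6*b^4 + 8*b^3 + 31*b^2 - 21*b - 5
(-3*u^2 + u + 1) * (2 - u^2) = 3*u^4 - u^3 - 7*u^2 + 2*u + 2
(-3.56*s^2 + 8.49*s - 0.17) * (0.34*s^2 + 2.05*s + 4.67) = -1.2104*s^4 - 4.4114*s^3 + 0.721499999999999*s^2 + 39.2998*s - 0.7939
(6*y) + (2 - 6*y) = 2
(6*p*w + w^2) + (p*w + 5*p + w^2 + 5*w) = 7*p*w + 5*p + 2*w^2 + 5*w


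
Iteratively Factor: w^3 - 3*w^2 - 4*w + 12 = (w - 2)*(w^2 - w - 6) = (w - 2)*(w + 2)*(w - 3)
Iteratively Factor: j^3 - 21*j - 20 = (j + 1)*(j^2 - j - 20) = (j + 1)*(j + 4)*(j - 5)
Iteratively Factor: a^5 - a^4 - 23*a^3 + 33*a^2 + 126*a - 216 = (a - 2)*(a^4 + a^3 - 21*a^2 - 9*a + 108) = (a - 3)*(a - 2)*(a^3 + 4*a^2 - 9*a - 36) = (a - 3)*(a - 2)*(a + 4)*(a^2 - 9) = (a - 3)*(a - 2)*(a + 3)*(a + 4)*(a - 3)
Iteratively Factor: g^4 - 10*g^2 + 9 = (g + 1)*(g^3 - g^2 - 9*g + 9) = (g + 1)*(g + 3)*(g^2 - 4*g + 3) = (g - 1)*(g + 1)*(g + 3)*(g - 3)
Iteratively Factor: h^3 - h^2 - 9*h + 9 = (h - 3)*(h^2 + 2*h - 3) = (h - 3)*(h + 3)*(h - 1)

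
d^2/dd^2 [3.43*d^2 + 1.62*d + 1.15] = 6.86000000000000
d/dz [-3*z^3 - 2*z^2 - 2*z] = -9*z^2 - 4*z - 2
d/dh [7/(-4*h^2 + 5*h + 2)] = 7*(8*h - 5)/(-4*h^2 + 5*h + 2)^2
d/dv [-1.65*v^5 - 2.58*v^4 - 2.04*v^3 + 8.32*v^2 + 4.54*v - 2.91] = -8.25*v^4 - 10.32*v^3 - 6.12*v^2 + 16.64*v + 4.54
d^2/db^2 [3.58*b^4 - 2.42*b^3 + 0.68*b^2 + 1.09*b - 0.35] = 42.96*b^2 - 14.52*b + 1.36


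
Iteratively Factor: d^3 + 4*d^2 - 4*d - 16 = (d - 2)*(d^2 + 6*d + 8) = (d - 2)*(d + 4)*(d + 2)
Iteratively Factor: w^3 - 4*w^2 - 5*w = (w - 5)*(w^2 + w) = (w - 5)*(w + 1)*(w)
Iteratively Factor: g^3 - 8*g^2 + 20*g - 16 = (g - 2)*(g^2 - 6*g + 8) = (g - 4)*(g - 2)*(g - 2)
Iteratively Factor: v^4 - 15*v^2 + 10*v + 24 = (v - 3)*(v^3 + 3*v^2 - 6*v - 8) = (v - 3)*(v + 1)*(v^2 + 2*v - 8) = (v - 3)*(v - 2)*(v + 1)*(v + 4)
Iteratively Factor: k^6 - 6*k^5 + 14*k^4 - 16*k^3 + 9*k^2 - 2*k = (k - 1)*(k^5 - 5*k^4 + 9*k^3 - 7*k^2 + 2*k) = (k - 1)^2*(k^4 - 4*k^3 + 5*k^2 - 2*k) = (k - 1)^3*(k^3 - 3*k^2 + 2*k) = (k - 1)^4*(k^2 - 2*k) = (k - 2)*(k - 1)^4*(k)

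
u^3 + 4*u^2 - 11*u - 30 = (u - 3)*(u + 2)*(u + 5)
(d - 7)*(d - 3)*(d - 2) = d^3 - 12*d^2 + 41*d - 42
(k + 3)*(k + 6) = k^2 + 9*k + 18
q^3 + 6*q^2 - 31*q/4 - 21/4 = (q - 3/2)*(q + 1/2)*(q + 7)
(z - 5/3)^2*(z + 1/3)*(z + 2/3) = z^4 - 7*z^3/3 - z^2/3 + 55*z/27 + 50/81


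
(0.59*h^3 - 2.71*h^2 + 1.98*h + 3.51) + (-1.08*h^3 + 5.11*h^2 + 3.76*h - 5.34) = -0.49*h^3 + 2.4*h^2 + 5.74*h - 1.83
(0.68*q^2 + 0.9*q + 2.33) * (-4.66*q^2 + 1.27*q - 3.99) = -3.1688*q^4 - 3.3304*q^3 - 12.428*q^2 - 0.6319*q - 9.2967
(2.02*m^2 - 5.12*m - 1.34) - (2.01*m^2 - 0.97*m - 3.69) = 0.0100000000000002*m^2 - 4.15*m + 2.35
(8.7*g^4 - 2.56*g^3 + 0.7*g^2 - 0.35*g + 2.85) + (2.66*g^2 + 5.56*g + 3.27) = 8.7*g^4 - 2.56*g^3 + 3.36*g^2 + 5.21*g + 6.12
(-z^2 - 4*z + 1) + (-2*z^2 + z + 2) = -3*z^2 - 3*z + 3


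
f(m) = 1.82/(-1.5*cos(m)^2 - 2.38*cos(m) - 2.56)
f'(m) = 1.82*(-3.0*sin(m)*cos(m) - 2.38*sin(m))/(-1.5*cos(m)^2 - 2.38*cos(m) - 2.56)^2 = -(5.46*cos(m) + 4.3316)*sin(m)/(1.5*cos(m)^2 + 2.38*cos(m) + 2.56)^2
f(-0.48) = -0.31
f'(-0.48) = 0.12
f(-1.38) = -0.59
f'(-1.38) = 0.56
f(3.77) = -1.13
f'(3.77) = -0.02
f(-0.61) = -0.33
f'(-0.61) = 0.17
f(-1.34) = -0.57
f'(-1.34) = 0.54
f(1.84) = -0.90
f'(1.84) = -0.67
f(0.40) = -0.30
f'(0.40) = -0.10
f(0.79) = -0.37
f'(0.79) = -0.23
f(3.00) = -1.09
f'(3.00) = 0.05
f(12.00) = -0.32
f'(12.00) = 0.15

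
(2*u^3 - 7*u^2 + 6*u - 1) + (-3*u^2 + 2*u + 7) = 2*u^3 - 10*u^2 + 8*u + 6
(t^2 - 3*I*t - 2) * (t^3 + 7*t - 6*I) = t^5 - 3*I*t^4 + 5*t^3 - 27*I*t^2 - 32*t + 12*I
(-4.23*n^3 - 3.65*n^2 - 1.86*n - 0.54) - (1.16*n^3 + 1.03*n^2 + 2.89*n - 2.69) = -5.39*n^3 - 4.68*n^2 - 4.75*n + 2.15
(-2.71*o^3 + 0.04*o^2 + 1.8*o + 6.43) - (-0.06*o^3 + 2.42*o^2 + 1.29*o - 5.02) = -2.65*o^3 - 2.38*o^2 + 0.51*o + 11.45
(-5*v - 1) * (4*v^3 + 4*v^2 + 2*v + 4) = -20*v^4 - 24*v^3 - 14*v^2 - 22*v - 4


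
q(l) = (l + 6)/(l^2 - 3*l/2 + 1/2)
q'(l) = (3/2 - 2*l)*(l + 6)/(l^2 - 3*l/2 + 1/2)^2 + 1/(l^2 - 3*l/2 + 1/2)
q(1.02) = 675.00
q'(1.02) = -34951.92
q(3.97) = 0.97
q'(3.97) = -0.51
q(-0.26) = 5.99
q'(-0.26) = 13.69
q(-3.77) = 0.11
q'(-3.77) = 0.10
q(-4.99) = 0.03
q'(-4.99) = 0.04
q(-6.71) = -0.01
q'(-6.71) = 0.01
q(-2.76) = 0.26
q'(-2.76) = 0.23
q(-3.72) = 0.11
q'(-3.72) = 0.10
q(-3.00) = 0.21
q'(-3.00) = 0.19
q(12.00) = 0.14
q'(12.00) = -0.02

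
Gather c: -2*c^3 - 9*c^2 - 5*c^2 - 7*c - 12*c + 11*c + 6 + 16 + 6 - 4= -2*c^3 - 14*c^2 - 8*c + 24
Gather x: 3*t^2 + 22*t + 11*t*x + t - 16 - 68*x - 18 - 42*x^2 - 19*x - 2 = 3*t^2 + 23*t - 42*x^2 + x*(11*t - 87) - 36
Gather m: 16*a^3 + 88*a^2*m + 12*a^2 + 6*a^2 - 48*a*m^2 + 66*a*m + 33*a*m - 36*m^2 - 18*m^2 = 16*a^3 + 18*a^2 + m^2*(-48*a - 54) + m*(88*a^2 + 99*a)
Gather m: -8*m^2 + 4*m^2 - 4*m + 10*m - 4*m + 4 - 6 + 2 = -4*m^2 + 2*m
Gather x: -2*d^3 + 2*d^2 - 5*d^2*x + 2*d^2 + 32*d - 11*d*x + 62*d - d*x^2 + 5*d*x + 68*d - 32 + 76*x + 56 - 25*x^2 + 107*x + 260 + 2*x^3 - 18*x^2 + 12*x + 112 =-2*d^3 + 4*d^2 + 162*d + 2*x^3 + x^2*(-d - 43) + x*(-5*d^2 - 6*d + 195) + 396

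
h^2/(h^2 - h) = h/(h - 1)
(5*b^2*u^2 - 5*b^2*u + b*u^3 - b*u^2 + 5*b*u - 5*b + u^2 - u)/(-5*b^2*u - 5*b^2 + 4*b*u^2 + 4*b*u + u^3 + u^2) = (b*u^2 - b*u + u - 1)/(-b*u - b + u^2 + u)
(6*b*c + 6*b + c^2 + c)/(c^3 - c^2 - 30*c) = (6*b*c + 6*b + c^2 + c)/(c*(c^2 - c - 30))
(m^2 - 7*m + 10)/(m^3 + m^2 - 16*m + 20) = (m - 5)/(m^2 + 3*m - 10)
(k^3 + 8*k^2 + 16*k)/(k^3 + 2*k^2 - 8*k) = (k + 4)/(k - 2)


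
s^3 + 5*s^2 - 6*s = s*(s - 1)*(s + 6)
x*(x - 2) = x^2 - 2*x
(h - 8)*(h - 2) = h^2 - 10*h + 16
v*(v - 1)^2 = v^3 - 2*v^2 + v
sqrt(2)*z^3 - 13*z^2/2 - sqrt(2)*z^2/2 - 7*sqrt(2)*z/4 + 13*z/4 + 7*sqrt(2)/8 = (z - 1/2)*(z - 7*sqrt(2)/2)*(sqrt(2)*z + 1/2)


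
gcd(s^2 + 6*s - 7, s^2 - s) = s - 1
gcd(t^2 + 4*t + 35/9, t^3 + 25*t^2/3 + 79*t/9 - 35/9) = t + 5/3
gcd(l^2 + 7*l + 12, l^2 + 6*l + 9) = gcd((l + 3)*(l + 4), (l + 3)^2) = l + 3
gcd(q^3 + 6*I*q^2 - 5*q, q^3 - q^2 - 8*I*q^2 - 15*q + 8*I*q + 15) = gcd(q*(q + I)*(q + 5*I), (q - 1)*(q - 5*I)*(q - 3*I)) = 1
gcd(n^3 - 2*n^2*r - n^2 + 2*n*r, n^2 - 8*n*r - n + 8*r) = n - 1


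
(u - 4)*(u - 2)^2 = u^3 - 8*u^2 + 20*u - 16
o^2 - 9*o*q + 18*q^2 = (o - 6*q)*(o - 3*q)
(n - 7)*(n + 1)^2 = n^3 - 5*n^2 - 13*n - 7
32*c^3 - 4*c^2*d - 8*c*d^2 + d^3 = (-8*c + d)*(-2*c + d)*(2*c + d)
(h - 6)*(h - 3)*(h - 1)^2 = h^4 - 11*h^3 + 37*h^2 - 45*h + 18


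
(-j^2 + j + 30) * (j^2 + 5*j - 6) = -j^4 - 4*j^3 + 41*j^2 + 144*j - 180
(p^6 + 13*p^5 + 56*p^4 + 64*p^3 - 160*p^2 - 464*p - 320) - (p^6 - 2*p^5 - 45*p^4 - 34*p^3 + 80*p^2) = 15*p^5 + 101*p^4 + 98*p^3 - 240*p^2 - 464*p - 320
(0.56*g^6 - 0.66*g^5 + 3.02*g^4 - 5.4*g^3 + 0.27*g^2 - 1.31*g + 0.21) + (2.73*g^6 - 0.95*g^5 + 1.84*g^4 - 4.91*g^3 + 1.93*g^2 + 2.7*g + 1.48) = 3.29*g^6 - 1.61*g^5 + 4.86*g^4 - 10.31*g^3 + 2.2*g^2 + 1.39*g + 1.69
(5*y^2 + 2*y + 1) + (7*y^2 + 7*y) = 12*y^2 + 9*y + 1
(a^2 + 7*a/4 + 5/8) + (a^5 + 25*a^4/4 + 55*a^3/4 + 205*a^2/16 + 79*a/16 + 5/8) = a^5 + 25*a^4/4 + 55*a^3/4 + 221*a^2/16 + 107*a/16 + 5/4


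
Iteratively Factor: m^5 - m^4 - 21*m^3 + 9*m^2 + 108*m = (m)*(m^4 - m^3 - 21*m^2 + 9*m + 108) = m*(m - 3)*(m^3 + 2*m^2 - 15*m - 36) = m*(m - 3)*(m + 3)*(m^2 - m - 12) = m*(m - 3)*(m + 3)^2*(m - 4)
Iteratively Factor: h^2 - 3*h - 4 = (h + 1)*(h - 4)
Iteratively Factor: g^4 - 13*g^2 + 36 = (g + 2)*(g^3 - 2*g^2 - 9*g + 18) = (g + 2)*(g + 3)*(g^2 - 5*g + 6) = (g - 3)*(g + 2)*(g + 3)*(g - 2)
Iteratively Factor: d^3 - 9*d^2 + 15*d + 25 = (d - 5)*(d^2 - 4*d - 5) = (d - 5)^2*(d + 1)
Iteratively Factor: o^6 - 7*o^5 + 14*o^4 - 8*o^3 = (o)*(o^5 - 7*o^4 + 14*o^3 - 8*o^2) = o^2*(o^4 - 7*o^3 + 14*o^2 - 8*o) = o^3*(o^3 - 7*o^2 + 14*o - 8) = o^3*(o - 2)*(o^2 - 5*o + 4) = o^3*(o - 4)*(o - 2)*(o - 1)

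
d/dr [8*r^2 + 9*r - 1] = 16*r + 9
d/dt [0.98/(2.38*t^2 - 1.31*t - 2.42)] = (1.2838 - 4.6648*t)/(-2.38*t^2 + 1.31*t + 2.42)^2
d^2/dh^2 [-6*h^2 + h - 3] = -12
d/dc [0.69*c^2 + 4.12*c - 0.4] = 1.38*c + 4.12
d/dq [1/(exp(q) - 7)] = -exp(q)/(exp(q) - 7)^2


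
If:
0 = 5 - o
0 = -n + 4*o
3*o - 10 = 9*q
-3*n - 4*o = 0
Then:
No Solution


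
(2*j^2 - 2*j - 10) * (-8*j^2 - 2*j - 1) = -16*j^4 + 12*j^3 + 82*j^2 + 22*j + 10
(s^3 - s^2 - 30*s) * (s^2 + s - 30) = s^5 - 61*s^3 + 900*s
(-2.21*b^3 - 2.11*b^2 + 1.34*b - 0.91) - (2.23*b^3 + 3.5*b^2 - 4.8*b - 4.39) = -4.44*b^3 - 5.61*b^2 + 6.14*b + 3.48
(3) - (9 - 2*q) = 2*q - 6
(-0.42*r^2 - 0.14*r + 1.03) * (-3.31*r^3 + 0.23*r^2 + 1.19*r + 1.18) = 1.3902*r^5 + 0.3668*r^4 - 3.9413*r^3 - 0.4253*r^2 + 1.0605*r + 1.2154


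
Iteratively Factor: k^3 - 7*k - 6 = (k - 3)*(k^2 + 3*k + 2) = (k - 3)*(k + 1)*(k + 2)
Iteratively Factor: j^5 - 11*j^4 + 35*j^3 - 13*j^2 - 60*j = (j)*(j^4 - 11*j^3 + 35*j^2 - 13*j - 60) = j*(j - 5)*(j^3 - 6*j^2 + 5*j + 12) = j*(j - 5)*(j - 3)*(j^2 - 3*j - 4) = j*(j - 5)*(j - 3)*(j + 1)*(j - 4)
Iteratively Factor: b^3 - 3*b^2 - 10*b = (b - 5)*(b^2 + 2*b) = (b - 5)*(b + 2)*(b)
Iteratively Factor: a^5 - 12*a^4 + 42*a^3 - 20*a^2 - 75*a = (a - 5)*(a^4 - 7*a^3 + 7*a^2 + 15*a) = a*(a - 5)*(a^3 - 7*a^2 + 7*a + 15) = a*(a - 5)*(a - 3)*(a^2 - 4*a - 5) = a*(a - 5)^2*(a - 3)*(a + 1)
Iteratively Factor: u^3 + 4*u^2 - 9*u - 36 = (u - 3)*(u^2 + 7*u + 12) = (u - 3)*(u + 4)*(u + 3)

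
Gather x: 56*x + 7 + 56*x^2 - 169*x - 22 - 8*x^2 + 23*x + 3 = 48*x^2 - 90*x - 12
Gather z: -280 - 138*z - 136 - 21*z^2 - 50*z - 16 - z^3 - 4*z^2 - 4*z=-z^3 - 25*z^2 - 192*z - 432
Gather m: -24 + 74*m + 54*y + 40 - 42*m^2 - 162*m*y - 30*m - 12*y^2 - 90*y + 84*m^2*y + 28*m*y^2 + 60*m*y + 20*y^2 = m^2*(84*y - 42) + m*(28*y^2 - 102*y + 44) + 8*y^2 - 36*y + 16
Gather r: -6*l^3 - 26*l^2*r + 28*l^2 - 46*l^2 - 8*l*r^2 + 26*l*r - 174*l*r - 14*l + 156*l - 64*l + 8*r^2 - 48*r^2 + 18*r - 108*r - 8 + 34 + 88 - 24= -6*l^3 - 18*l^2 + 78*l + r^2*(-8*l - 40) + r*(-26*l^2 - 148*l - 90) + 90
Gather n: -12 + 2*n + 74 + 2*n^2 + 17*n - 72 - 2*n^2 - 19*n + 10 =0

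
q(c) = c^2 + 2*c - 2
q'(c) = 2*c + 2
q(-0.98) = -3.00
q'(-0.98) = 0.04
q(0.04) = -1.92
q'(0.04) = 2.08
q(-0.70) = -2.91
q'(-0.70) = 0.60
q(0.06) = -1.88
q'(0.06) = 2.12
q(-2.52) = -0.69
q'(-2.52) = -3.04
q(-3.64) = 3.97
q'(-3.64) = -5.28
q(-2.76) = 0.10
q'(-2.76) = -3.52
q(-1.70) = -2.51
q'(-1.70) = -1.40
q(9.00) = 97.00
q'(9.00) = 20.00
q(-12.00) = 118.00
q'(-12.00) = -22.00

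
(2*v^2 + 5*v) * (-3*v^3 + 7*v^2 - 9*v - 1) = -6*v^5 - v^4 + 17*v^3 - 47*v^2 - 5*v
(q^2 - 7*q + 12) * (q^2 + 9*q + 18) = q^4 + 2*q^3 - 33*q^2 - 18*q + 216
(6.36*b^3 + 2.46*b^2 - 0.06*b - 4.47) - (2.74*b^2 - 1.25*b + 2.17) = 6.36*b^3 - 0.28*b^2 + 1.19*b - 6.64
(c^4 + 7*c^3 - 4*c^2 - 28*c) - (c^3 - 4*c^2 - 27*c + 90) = c^4 + 6*c^3 - c - 90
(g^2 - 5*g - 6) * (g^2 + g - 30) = g^4 - 4*g^3 - 41*g^2 + 144*g + 180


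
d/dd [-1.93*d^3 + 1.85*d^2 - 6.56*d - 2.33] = -5.79*d^2 + 3.7*d - 6.56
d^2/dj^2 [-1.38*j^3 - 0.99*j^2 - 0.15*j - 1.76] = -8.28*j - 1.98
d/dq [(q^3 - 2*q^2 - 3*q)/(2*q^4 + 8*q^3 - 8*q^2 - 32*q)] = (-q^4 + 4*q^3 + 13*q^2 - 8*q + 20)/(2*(q^6 + 8*q^5 + 8*q^4 - 64*q^3 - 112*q^2 + 128*q + 256))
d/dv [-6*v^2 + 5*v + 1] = 5 - 12*v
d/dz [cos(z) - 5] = -sin(z)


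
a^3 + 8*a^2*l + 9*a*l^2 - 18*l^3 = (a - l)*(a + 3*l)*(a + 6*l)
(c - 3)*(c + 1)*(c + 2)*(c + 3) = c^4 + 3*c^3 - 7*c^2 - 27*c - 18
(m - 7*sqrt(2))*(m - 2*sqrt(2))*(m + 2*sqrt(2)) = m^3 - 7*sqrt(2)*m^2 - 8*m + 56*sqrt(2)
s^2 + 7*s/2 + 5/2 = (s + 1)*(s + 5/2)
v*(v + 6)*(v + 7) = v^3 + 13*v^2 + 42*v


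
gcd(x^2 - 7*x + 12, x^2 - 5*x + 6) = x - 3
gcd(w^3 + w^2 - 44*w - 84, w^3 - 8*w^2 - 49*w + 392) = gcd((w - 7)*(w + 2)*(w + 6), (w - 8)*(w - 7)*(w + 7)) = w - 7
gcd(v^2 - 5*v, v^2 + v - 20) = 1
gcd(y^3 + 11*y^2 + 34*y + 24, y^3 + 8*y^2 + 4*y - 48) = y^2 + 10*y + 24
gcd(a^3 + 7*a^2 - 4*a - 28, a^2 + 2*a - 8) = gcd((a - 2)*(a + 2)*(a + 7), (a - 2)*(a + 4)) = a - 2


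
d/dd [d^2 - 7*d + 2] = 2*d - 7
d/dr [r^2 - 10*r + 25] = 2*r - 10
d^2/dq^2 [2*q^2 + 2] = 4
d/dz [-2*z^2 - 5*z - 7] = -4*z - 5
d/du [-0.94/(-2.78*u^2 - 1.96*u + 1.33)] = (-5.2264*u - 1.8424)/(2.78*u^2 + 1.96*u - 1.33)^2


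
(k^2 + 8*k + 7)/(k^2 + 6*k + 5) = (k + 7)/(k + 5)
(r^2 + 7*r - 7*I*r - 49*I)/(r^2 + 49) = (r + 7)/(r + 7*I)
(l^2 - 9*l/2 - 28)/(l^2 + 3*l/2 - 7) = (l - 8)/(l - 2)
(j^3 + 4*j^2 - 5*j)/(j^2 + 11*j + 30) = j*(j - 1)/(j + 6)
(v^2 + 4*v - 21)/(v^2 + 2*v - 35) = (v - 3)/(v - 5)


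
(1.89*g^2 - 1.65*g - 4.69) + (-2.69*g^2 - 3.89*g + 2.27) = -0.8*g^2 - 5.54*g - 2.42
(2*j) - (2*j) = 0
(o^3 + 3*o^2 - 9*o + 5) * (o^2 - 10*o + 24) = o^5 - 7*o^4 - 15*o^3 + 167*o^2 - 266*o + 120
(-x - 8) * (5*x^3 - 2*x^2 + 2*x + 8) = -5*x^4 - 38*x^3 + 14*x^2 - 24*x - 64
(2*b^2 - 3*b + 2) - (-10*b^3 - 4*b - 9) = 10*b^3 + 2*b^2 + b + 11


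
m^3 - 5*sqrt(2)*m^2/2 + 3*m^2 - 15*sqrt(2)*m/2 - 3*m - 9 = (m + 3)*(m - 3*sqrt(2))*(m + sqrt(2)/2)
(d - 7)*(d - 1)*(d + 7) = d^3 - d^2 - 49*d + 49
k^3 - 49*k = k*(k - 7)*(k + 7)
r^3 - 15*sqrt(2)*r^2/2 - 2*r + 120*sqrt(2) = (r - 6*sqrt(2))*(r - 4*sqrt(2))*(r + 5*sqrt(2)/2)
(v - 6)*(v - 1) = v^2 - 7*v + 6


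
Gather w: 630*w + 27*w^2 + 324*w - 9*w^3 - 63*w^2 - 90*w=-9*w^3 - 36*w^2 + 864*w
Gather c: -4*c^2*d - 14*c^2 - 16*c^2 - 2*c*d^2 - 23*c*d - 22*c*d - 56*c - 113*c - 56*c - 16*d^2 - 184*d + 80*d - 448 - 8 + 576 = c^2*(-4*d - 30) + c*(-2*d^2 - 45*d - 225) - 16*d^2 - 104*d + 120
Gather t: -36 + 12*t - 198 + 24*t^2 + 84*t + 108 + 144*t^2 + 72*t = 168*t^2 + 168*t - 126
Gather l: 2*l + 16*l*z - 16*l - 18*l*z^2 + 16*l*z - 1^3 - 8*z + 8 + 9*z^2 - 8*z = l*(-18*z^2 + 32*z - 14) + 9*z^2 - 16*z + 7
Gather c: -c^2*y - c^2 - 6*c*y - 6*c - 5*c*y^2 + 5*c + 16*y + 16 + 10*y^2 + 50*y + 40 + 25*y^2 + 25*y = c^2*(-y - 1) + c*(-5*y^2 - 6*y - 1) + 35*y^2 + 91*y + 56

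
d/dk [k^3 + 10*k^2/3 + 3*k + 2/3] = 3*k^2 + 20*k/3 + 3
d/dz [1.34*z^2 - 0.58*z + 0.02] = 2.68*z - 0.58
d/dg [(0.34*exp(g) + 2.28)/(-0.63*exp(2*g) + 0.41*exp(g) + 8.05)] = (0.2142*exp(2*g) + 2.8728*exp(g) + 1.8022)*exp(g)/(0.3969*exp(4*g) - 0.5166*exp(3*g) - 9.9749*exp(2*g) + 6.601*exp(g) + 64.8025)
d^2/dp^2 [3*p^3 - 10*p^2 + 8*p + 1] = 18*p - 20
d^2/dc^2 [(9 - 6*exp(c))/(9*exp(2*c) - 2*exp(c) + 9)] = (-486*exp(4*c) + 2808*exp(3*c) + 2430*exp(2*c) - 2988*exp(c) - 324)*exp(c)/(729*exp(6*c) - 486*exp(5*c) + 2295*exp(4*c) - 980*exp(3*c) + 2295*exp(2*c) - 486*exp(c) + 729)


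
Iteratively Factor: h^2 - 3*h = (h - 3)*(h)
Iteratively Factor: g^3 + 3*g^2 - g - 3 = (g - 1)*(g^2 + 4*g + 3) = (g - 1)*(g + 3)*(g + 1)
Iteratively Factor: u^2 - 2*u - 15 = (u - 5)*(u + 3)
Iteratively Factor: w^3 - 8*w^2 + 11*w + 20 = (w - 5)*(w^2 - 3*w - 4) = (w - 5)*(w + 1)*(w - 4)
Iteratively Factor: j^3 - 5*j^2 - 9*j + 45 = (j + 3)*(j^2 - 8*j + 15) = (j - 3)*(j + 3)*(j - 5)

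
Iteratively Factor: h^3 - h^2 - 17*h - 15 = (h + 1)*(h^2 - 2*h - 15) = (h - 5)*(h + 1)*(h + 3)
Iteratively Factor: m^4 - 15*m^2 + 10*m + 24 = (m - 2)*(m^3 + 2*m^2 - 11*m - 12) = (m - 2)*(m + 4)*(m^2 - 2*m - 3) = (m - 3)*(m - 2)*(m + 4)*(m + 1)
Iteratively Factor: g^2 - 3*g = (g - 3)*(g)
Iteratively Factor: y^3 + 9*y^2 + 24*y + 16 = (y + 1)*(y^2 + 8*y + 16) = (y + 1)*(y + 4)*(y + 4)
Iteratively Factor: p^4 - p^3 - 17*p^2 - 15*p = (p + 1)*(p^3 - 2*p^2 - 15*p) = p*(p + 1)*(p^2 - 2*p - 15) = p*(p - 5)*(p + 1)*(p + 3)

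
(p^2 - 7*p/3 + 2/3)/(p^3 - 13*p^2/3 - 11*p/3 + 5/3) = (p - 2)/(p^2 - 4*p - 5)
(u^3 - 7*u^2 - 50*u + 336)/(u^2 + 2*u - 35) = (u^2 - 14*u + 48)/(u - 5)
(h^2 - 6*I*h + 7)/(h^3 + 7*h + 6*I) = (h - 7*I)/(h^2 - I*h + 6)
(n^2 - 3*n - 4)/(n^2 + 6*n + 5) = (n - 4)/(n + 5)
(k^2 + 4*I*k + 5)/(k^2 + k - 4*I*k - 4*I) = (k^2 + 4*I*k + 5)/(k^2 + k - 4*I*k - 4*I)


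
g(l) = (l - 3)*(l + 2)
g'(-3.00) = -7.00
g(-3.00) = 6.00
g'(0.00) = -1.00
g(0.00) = -6.00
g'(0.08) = -0.84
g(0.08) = -6.07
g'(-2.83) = -6.66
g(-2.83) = 4.84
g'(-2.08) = -5.16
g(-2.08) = 0.41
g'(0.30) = -0.40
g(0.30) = -6.21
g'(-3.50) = -8.00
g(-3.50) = 9.75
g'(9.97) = 18.94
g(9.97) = 83.43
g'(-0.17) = -1.34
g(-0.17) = -5.80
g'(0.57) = 0.14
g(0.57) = -6.25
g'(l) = 2*l - 1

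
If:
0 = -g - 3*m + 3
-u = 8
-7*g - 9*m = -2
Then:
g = -7/4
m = 19/12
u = -8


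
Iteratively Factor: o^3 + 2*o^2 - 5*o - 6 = (o + 3)*(o^2 - o - 2) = (o - 2)*(o + 3)*(o + 1)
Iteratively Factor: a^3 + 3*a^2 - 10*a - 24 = (a - 3)*(a^2 + 6*a + 8) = (a - 3)*(a + 4)*(a + 2)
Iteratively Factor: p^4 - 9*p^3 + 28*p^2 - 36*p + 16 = (p - 2)*(p^3 - 7*p^2 + 14*p - 8) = (p - 4)*(p - 2)*(p^2 - 3*p + 2) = (p - 4)*(p - 2)^2*(p - 1)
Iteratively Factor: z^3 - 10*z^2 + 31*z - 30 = (z - 3)*(z^2 - 7*z + 10) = (z - 5)*(z - 3)*(z - 2)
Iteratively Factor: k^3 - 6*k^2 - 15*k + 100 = (k + 4)*(k^2 - 10*k + 25) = (k - 5)*(k + 4)*(k - 5)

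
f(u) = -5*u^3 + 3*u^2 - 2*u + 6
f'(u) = -15*u^2 + 6*u - 2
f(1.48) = -6.60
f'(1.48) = -25.98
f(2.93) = -99.87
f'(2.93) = -113.19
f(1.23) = -1.23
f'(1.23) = -17.31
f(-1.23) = 22.30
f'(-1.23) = -32.07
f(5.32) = -672.58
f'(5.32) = -394.62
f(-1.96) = 59.09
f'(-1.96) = -71.38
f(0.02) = 5.96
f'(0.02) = -1.89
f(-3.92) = 361.12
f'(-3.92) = -256.02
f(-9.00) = 3912.00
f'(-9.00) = -1271.00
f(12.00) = -8226.00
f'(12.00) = -2090.00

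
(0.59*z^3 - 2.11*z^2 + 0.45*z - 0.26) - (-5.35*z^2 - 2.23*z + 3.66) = 0.59*z^3 + 3.24*z^2 + 2.68*z - 3.92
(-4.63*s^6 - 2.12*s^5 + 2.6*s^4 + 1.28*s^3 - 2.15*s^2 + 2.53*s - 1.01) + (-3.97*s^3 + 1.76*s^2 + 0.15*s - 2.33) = -4.63*s^6 - 2.12*s^5 + 2.6*s^4 - 2.69*s^3 - 0.39*s^2 + 2.68*s - 3.34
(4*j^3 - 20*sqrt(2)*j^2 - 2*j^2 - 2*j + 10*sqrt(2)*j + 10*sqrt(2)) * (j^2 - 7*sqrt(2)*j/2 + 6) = 4*j^5 - 34*sqrt(2)*j^4 - 2*j^4 + 17*sqrt(2)*j^3 + 162*j^3 - 103*sqrt(2)*j^2 - 82*j^2 - 82*j + 60*sqrt(2)*j + 60*sqrt(2)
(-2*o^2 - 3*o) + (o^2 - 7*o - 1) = -o^2 - 10*o - 1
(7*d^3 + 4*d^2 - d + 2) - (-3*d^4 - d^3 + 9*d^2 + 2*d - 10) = 3*d^4 + 8*d^3 - 5*d^2 - 3*d + 12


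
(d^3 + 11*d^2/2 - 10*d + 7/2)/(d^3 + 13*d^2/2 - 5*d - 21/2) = (2*d^2 - 3*d + 1)/(2*d^2 - d - 3)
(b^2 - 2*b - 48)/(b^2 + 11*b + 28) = (b^2 - 2*b - 48)/(b^2 + 11*b + 28)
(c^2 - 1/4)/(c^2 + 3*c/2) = (4*c^2 - 1)/(2*c*(2*c + 3))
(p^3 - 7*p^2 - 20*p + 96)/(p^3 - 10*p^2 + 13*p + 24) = (p + 4)/(p + 1)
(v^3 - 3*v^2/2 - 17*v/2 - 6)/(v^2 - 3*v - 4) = v + 3/2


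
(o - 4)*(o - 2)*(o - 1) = o^3 - 7*o^2 + 14*o - 8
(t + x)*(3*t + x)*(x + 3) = 3*t^2*x + 9*t^2 + 4*t*x^2 + 12*t*x + x^3 + 3*x^2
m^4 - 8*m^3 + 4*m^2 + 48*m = m*(m - 6)*(m - 4)*(m + 2)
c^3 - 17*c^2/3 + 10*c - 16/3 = (c - 8/3)*(c - 2)*(c - 1)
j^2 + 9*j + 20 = (j + 4)*(j + 5)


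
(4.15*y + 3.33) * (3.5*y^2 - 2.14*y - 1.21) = 14.525*y^3 + 2.774*y^2 - 12.1477*y - 4.0293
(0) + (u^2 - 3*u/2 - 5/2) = u^2 - 3*u/2 - 5/2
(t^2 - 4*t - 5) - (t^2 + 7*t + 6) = -11*t - 11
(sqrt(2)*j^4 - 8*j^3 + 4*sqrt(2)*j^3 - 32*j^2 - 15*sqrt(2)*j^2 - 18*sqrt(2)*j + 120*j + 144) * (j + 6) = sqrt(2)*j^5 - 8*j^4 + 10*sqrt(2)*j^4 - 80*j^3 + 9*sqrt(2)*j^3 - 108*sqrt(2)*j^2 - 72*j^2 - 108*sqrt(2)*j + 864*j + 864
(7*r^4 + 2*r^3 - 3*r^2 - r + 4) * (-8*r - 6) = -56*r^5 - 58*r^4 + 12*r^3 + 26*r^2 - 26*r - 24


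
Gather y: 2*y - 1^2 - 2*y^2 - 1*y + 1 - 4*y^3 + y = -4*y^3 - 2*y^2 + 2*y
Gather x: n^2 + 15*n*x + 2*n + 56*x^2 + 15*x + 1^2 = n^2 + 2*n + 56*x^2 + x*(15*n + 15) + 1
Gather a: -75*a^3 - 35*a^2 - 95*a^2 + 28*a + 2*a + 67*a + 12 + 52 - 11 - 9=-75*a^3 - 130*a^2 + 97*a + 44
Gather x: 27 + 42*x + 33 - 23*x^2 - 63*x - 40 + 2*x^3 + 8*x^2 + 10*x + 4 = 2*x^3 - 15*x^2 - 11*x + 24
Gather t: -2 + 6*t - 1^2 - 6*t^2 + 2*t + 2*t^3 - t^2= 2*t^3 - 7*t^2 + 8*t - 3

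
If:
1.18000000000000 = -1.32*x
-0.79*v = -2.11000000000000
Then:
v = 2.67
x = -0.89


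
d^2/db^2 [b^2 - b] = 2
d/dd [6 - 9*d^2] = -18*d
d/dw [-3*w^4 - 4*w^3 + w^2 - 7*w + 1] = -12*w^3 - 12*w^2 + 2*w - 7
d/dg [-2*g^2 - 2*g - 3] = -4*g - 2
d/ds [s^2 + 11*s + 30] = 2*s + 11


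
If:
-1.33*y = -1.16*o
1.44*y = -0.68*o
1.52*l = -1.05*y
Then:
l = 0.00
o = 0.00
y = 0.00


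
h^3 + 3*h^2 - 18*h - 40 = (h - 4)*(h + 2)*(h + 5)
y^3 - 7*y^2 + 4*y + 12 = (y - 6)*(y - 2)*(y + 1)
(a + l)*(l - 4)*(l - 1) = a*l^2 - 5*a*l + 4*a + l^3 - 5*l^2 + 4*l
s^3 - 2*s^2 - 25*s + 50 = (s - 5)*(s - 2)*(s + 5)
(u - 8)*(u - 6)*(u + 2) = u^3 - 12*u^2 + 20*u + 96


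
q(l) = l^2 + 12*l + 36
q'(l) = 2*l + 12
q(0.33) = 40.07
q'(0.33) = 12.66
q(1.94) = 63.04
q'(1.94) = 15.88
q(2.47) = 71.74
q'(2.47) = 16.94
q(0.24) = 38.94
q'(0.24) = 12.48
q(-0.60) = 29.16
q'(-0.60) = 10.80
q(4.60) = 112.36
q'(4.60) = 21.20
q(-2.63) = 11.36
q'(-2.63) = 6.74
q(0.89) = 47.47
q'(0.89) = 13.78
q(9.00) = 225.00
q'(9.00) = 30.00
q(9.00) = 225.00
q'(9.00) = 30.00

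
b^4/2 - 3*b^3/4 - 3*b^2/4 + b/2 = b*(b/2 + 1/2)*(b - 2)*(b - 1/2)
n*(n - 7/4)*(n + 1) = n^3 - 3*n^2/4 - 7*n/4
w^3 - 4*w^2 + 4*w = w*(w - 2)^2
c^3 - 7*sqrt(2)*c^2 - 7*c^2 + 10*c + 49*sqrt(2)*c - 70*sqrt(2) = (c - 5)*(c - 2)*(c - 7*sqrt(2))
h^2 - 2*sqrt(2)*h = h*(h - 2*sqrt(2))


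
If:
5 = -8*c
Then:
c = -5/8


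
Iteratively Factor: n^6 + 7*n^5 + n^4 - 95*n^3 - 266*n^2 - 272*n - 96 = (n + 3)*(n^5 + 4*n^4 - 11*n^3 - 62*n^2 - 80*n - 32) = (n + 2)*(n + 3)*(n^4 + 2*n^3 - 15*n^2 - 32*n - 16) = (n - 4)*(n + 2)*(n + 3)*(n^3 + 6*n^2 + 9*n + 4) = (n - 4)*(n + 1)*(n + 2)*(n + 3)*(n^2 + 5*n + 4) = (n - 4)*(n + 1)^2*(n + 2)*(n + 3)*(n + 4)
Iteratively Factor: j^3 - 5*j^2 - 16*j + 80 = (j - 4)*(j^2 - j - 20) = (j - 5)*(j - 4)*(j + 4)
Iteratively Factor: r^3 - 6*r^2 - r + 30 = (r + 2)*(r^2 - 8*r + 15) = (r - 5)*(r + 2)*(r - 3)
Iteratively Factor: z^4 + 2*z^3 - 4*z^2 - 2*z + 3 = (z + 3)*(z^3 - z^2 - z + 1) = (z + 1)*(z + 3)*(z^2 - 2*z + 1) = (z - 1)*(z + 1)*(z + 3)*(z - 1)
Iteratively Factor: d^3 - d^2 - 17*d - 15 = (d + 3)*(d^2 - 4*d - 5) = (d - 5)*(d + 3)*(d + 1)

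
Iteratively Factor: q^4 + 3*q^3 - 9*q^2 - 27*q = (q - 3)*(q^3 + 6*q^2 + 9*q) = q*(q - 3)*(q^2 + 6*q + 9) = q*(q - 3)*(q + 3)*(q + 3)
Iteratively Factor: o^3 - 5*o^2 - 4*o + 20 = (o + 2)*(o^2 - 7*o + 10) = (o - 5)*(o + 2)*(o - 2)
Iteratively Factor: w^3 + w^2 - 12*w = (w - 3)*(w^2 + 4*w) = w*(w - 3)*(w + 4)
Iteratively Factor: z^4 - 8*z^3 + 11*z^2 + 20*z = (z - 4)*(z^3 - 4*z^2 - 5*z) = (z - 5)*(z - 4)*(z^2 + z) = (z - 5)*(z - 4)*(z + 1)*(z)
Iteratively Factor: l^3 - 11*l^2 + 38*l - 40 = (l - 2)*(l^2 - 9*l + 20) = (l - 4)*(l - 2)*(l - 5)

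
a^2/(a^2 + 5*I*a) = a/(a + 5*I)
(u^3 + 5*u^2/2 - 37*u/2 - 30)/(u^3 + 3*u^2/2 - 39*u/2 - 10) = (2*u + 3)/(2*u + 1)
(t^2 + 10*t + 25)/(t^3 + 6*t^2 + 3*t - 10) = (t + 5)/(t^2 + t - 2)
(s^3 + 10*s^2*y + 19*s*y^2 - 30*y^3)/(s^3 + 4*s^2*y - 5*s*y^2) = (s + 6*y)/s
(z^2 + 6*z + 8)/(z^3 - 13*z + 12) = (z + 2)/(z^2 - 4*z + 3)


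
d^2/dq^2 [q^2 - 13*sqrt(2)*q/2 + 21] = 2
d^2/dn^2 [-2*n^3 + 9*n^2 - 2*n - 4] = 18 - 12*n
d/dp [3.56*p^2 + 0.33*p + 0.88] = 7.12*p + 0.33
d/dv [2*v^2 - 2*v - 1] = 4*v - 2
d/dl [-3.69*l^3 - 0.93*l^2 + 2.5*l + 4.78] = -11.07*l^2 - 1.86*l + 2.5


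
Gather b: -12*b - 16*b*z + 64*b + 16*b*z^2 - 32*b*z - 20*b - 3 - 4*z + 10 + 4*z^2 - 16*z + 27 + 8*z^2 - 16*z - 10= b*(16*z^2 - 48*z + 32) + 12*z^2 - 36*z + 24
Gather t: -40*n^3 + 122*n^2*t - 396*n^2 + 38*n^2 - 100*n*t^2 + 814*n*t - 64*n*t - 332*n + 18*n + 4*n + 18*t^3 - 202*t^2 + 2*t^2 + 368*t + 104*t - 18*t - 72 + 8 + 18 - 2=-40*n^3 - 358*n^2 - 310*n + 18*t^3 + t^2*(-100*n - 200) + t*(122*n^2 + 750*n + 454) - 48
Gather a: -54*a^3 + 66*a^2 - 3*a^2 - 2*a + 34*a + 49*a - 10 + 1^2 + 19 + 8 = -54*a^3 + 63*a^2 + 81*a + 18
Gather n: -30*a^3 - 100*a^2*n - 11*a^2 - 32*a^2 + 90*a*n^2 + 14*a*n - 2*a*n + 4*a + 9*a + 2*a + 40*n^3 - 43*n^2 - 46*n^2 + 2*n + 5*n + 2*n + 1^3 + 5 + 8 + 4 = -30*a^3 - 43*a^2 + 15*a + 40*n^3 + n^2*(90*a - 89) + n*(-100*a^2 + 12*a + 9) + 18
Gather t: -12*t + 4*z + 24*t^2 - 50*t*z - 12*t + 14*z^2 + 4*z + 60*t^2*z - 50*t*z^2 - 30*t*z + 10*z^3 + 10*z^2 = t^2*(60*z + 24) + t*(-50*z^2 - 80*z - 24) + 10*z^3 + 24*z^2 + 8*z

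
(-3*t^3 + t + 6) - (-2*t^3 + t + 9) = -t^3 - 3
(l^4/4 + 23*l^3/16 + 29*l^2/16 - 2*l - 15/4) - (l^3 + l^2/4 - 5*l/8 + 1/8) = l^4/4 + 7*l^3/16 + 25*l^2/16 - 11*l/8 - 31/8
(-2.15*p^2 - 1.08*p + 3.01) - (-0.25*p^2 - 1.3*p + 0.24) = -1.9*p^2 + 0.22*p + 2.77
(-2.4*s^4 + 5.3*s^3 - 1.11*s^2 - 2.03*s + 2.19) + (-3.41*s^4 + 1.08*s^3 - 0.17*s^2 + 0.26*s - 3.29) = -5.81*s^4 + 6.38*s^3 - 1.28*s^2 - 1.77*s - 1.1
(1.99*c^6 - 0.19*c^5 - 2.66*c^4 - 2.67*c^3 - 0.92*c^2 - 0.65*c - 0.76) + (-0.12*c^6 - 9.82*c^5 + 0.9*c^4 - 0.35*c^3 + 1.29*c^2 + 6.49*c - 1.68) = 1.87*c^6 - 10.01*c^5 - 1.76*c^4 - 3.02*c^3 + 0.37*c^2 + 5.84*c - 2.44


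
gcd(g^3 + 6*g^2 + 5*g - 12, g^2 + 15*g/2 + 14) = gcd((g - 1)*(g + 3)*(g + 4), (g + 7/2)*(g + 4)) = g + 4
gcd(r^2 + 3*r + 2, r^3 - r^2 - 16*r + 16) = 1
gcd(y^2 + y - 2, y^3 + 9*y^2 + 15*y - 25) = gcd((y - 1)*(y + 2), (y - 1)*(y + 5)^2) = y - 1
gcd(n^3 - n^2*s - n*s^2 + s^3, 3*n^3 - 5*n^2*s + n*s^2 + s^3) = n^2 - 2*n*s + s^2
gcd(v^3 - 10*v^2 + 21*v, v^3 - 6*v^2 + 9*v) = v^2 - 3*v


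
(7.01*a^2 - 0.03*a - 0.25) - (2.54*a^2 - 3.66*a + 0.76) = 4.47*a^2 + 3.63*a - 1.01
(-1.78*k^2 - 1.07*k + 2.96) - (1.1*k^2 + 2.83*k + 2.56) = -2.88*k^2 - 3.9*k + 0.4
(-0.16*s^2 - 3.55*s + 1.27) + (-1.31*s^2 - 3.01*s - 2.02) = -1.47*s^2 - 6.56*s - 0.75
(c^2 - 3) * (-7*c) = -7*c^3 + 21*c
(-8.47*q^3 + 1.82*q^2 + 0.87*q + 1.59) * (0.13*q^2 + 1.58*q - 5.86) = -1.1011*q^5 - 13.146*q^4 + 52.6229*q^3 - 9.0839*q^2 - 2.586*q - 9.3174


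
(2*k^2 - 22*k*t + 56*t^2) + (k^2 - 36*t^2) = 3*k^2 - 22*k*t + 20*t^2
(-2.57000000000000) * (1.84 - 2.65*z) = 6.8105*z - 4.7288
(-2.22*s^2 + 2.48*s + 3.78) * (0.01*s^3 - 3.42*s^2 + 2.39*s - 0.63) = -0.0222*s^5 + 7.6172*s^4 - 13.7496*s^3 - 5.6018*s^2 + 7.4718*s - 2.3814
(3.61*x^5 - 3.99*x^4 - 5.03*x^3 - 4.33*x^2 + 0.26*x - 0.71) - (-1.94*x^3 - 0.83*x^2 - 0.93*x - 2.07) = 3.61*x^5 - 3.99*x^4 - 3.09*x^3 - 3.5*x^2 + 1.19*x + 1.36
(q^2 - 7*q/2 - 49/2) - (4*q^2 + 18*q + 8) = -3*q^2 - 43*q/2 - 65/2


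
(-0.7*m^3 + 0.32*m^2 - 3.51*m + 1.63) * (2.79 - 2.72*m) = 1.904*m^4 - 2.8234*m^3 + 10.44*m^2 - 14.2265*m + 4.5477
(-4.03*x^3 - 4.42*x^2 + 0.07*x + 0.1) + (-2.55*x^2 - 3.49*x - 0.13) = -4.03*x^3 - 6.97*x^2 - 3.42*x - 0.03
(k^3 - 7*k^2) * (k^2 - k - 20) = k^5 - 8*k^4 - 13*k^3 + 140*k^2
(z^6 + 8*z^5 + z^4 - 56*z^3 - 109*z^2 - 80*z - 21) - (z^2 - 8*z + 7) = z^6 + 8*z^5 + z^4 - 56*z^3 - 110*z^2 - 72*z - 28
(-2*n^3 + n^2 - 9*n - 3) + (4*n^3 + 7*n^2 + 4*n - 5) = 2*n^3 + 8*n^2 - 5*n - 8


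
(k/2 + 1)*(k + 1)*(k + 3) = k^3/2 + 3*k^2 + 11*k/2 + 3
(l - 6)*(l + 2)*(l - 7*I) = l^3 - 4*l^2 - 7*I*l^2 - 12*l + 28*I*l + 84*I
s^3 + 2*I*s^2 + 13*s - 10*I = (s - 2*I)*(s - I)*(s + 5*I)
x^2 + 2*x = x*(x + 2)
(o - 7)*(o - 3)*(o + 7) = o^3 - 3*o^2 - 49*o + 147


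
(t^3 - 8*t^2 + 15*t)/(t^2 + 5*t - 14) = t*(t^2 - 8*t + 15)/(t^2 + 5*t - 14)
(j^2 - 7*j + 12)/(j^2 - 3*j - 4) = (j - 3)/(j + 1)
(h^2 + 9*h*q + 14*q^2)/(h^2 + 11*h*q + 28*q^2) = (h + 2*q)/(h + 4*q)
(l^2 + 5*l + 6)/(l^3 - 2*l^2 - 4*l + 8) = (l + 3)/(l^2 - 4*l + 4)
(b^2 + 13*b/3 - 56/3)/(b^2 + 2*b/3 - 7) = (3*b^2 + 13*b - 56)/(3*b^2 + 2*b - 21)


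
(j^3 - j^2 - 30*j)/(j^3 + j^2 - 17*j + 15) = j*(j - 6)/(j^2 - 4*j + 3)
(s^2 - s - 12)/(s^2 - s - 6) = (-s^2 + s + 12)/(-s^2 + s + 6)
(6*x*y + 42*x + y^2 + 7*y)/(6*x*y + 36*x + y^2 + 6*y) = (y + 7)/(y + 6)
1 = 1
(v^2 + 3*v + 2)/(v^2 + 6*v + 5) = (v + 2)/(v + 5)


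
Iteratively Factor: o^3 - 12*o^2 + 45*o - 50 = (o - 5)*(o^2 - 7*o + 10) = (o - 5)^2*(o - 2)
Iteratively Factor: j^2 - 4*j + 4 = (j - 2)*(j - 2)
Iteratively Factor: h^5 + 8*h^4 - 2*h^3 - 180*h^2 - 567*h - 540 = (h + 3)*(h^4 + 5*h^3 - 17*h^2 - 129*h - 180) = (h + 3)*(h + 4)*(h^3 + h^2 - 21*h - 45) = (h - 5)*(h + 3)*(h + 4)*(h^2 + 6*h + 9) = (h - 5)*(h + 3)^2*(h + 4)*(h + 3)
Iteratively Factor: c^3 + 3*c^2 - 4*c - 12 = (c - 2)*(c^2 + 5*c + 6) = (c - 2)*(c + 3)*(c + 2)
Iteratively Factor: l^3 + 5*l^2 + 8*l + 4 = (l + 2)*(l^2 + 3*l + 2) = (l + 1)*(l + 2)*(l + 2)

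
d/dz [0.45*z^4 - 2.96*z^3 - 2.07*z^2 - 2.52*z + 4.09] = 1.8*z^3 - 8.88*z^2 - 4.14*z - 2.52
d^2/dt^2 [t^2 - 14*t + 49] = 2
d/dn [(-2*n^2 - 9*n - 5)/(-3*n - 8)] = (6*n^2 + 32*n + 57)/(9*n^2 + 48*n + 64)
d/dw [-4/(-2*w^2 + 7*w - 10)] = 4*(7 - 4*w)/(2*w^2 - 7*w + 10)^2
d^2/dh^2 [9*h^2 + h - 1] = 18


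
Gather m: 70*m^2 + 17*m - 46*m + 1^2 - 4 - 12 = 70*m^2 - 29*m - 15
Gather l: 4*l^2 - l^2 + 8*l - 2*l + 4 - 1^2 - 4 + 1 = 3*l^2 + 6*l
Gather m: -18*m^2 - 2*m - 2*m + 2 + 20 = -18*m^2 - 4*m + 22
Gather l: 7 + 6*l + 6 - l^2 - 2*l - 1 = -l^2 + 4*l + 12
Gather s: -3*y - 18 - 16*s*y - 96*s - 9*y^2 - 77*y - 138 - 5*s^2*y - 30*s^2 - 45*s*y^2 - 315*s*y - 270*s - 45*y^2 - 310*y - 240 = s^2*(-5*y - 30) + s*(-45*y^2 - 331*y - 366) - 54*y^2 - 390*y - 396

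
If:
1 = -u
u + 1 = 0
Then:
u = -1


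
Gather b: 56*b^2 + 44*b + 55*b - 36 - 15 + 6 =56*b^2 + 99*b - 45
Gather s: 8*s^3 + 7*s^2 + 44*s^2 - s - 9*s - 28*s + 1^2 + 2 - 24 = 8*s^3 + 51*s^2 - 38*s - 21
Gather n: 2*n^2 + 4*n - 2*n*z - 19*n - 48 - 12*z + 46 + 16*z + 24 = 2*n^2 + n*(-2*z - 15) + 4*z + 22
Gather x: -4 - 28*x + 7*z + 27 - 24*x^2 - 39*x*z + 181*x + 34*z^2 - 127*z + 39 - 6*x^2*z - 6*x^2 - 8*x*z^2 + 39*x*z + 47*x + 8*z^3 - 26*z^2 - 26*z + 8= x^2*(-6*z - 30) + x*(200 - 8*z^2) + 8*z^3 + 8*z^2 - 146*z + 70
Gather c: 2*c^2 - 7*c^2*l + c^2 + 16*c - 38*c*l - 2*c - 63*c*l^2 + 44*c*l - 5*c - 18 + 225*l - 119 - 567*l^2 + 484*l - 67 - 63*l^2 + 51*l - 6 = c^2*(3 - 7*l) + c*(-63*l^2 + 6*l + 9) - 630*l^2 + 760*l - 210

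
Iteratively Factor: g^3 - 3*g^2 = (g)*(g^2 - 3*g) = g*(g - 3)*(g)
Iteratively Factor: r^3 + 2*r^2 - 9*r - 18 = (r + 2)*(r^2 - 9) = (r + 2)*(r + 3)*(r - 3)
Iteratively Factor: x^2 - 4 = (x - 2)*(x + 2)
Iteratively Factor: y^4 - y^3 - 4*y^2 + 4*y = (y - 2)*(y^3 + y^2 - 2*y) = y*(y - 2)*(y^2 + y - 2) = y*(y - 2)*(y + 2)*(y - 1)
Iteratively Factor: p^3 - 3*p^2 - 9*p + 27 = (p - 3)*(p^2 - 9) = (p - 3)^2*(p + 3)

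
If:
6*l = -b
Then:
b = -6*l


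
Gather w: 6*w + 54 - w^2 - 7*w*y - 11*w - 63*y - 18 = -w^2 + w*(-7*y - 5) - 63*y + 36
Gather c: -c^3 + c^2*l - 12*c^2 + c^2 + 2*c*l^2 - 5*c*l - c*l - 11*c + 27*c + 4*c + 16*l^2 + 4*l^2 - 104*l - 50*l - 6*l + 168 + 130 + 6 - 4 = -c^3 + c^2*(l - 11) + c*(2*l^2 - 6*l + 20) + 20*l^2 - 160*l + 300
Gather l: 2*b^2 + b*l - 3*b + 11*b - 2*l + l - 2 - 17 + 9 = 2*b^2 + 8*b + l*(b - 1) - 10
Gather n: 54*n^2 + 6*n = 54*n^2 + 6*n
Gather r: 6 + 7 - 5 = 8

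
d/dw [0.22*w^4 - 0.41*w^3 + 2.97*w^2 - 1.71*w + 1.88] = 0.88*w^3 - 1.23*w^2 + 5.94*w - 1.71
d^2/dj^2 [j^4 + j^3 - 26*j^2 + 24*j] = 12*j^2 + 6*j - 52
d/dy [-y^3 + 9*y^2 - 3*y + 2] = -3*y^2 + 18*y - 3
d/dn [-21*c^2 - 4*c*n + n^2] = -4*c + 2*n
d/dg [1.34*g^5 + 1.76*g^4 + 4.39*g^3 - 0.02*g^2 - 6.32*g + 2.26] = 6.7*g^4 + 7.04*g^3 + 13.17*g^2 - 0.04*g - 6.32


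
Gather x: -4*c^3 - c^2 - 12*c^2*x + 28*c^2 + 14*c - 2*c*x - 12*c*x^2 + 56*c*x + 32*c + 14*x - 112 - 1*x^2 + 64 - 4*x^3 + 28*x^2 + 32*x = -4*c^3 + 27*c^2 + 46*c - 4*x^3 + x^2*(27 - 12*c) + x*(-12*c^2 + 54*c + 46) - 48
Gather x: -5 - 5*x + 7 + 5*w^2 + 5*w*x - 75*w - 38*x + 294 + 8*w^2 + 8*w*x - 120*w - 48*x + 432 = 13*w^2 - 195*w + x*(13*w - 91) + 728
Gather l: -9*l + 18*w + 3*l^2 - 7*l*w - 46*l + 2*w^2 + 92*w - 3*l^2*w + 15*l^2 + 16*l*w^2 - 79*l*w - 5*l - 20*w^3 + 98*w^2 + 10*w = l^2*(18 - 3*w) + l*(16*w^2 - 86*w - 60) - 20*w^3 + 100*w^2 + 120*w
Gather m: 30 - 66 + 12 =-24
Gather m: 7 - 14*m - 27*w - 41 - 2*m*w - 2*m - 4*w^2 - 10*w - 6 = m*(-2*w - 16) - 4*w^2 - 37*w - 40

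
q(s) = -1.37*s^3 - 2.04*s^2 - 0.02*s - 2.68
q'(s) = -4.11*s^2 - 4.08*s - 0.02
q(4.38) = -157.02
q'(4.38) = -96.74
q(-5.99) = 218.69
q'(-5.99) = -123.05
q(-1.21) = -3.22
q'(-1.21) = -1.10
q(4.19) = -139.36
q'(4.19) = -89.27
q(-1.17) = -3.25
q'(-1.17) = -0.87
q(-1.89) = -0.68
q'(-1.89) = -6.99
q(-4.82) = 103.44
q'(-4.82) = -75.84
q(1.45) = -11.17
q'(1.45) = -14.58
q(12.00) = -2664.04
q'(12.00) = -640.82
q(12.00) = -2664.04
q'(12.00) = -640.82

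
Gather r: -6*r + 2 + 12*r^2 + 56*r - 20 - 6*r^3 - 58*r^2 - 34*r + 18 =-6*r^3 - 46*r^2 + 16*r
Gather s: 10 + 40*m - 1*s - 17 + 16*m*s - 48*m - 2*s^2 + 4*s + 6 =-8*m - 2*s^2 + s*(16*m + 3) - 1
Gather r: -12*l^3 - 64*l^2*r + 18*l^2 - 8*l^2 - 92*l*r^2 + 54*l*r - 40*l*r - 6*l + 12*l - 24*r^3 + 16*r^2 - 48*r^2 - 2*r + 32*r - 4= -12*l^3 + 10*l^2 + 6*l - 24*r^3 + r^2*(-92*l - 32) + r*(-64*l^2 + 14*l + 30) - 4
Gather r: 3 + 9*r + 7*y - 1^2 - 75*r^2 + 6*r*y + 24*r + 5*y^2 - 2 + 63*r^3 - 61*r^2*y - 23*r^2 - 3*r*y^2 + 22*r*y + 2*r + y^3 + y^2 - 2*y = 63*r^3 + r^2*(-61*y - 98) + r*(-3*y^2 + 28*y + 35) + y^3 + 6*y^2 + 5*y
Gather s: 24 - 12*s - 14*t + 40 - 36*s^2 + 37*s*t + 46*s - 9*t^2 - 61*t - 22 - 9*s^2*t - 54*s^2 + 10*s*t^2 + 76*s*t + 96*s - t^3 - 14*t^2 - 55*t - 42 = s^2*(-9*t - 90) + s*(10*t^2 + 113*t + 130) - t^3 - 23*t^2 - 130*t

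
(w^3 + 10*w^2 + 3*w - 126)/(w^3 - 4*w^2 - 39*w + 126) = (w + 7)/(w - 7)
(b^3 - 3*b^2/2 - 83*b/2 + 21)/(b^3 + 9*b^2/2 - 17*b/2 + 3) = (b - 7)/(b - 1)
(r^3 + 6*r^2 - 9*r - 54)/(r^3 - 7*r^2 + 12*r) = (r^2 + 9*r + 18)/(r*(r - 4))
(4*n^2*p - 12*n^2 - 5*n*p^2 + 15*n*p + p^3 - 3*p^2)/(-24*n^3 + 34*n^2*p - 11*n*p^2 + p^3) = (p - 3)/(-6*n + p)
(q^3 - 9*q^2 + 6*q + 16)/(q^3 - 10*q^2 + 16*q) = (q + 1)/q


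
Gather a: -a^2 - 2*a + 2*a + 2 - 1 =1 - a^2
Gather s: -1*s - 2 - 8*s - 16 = -9*s - 18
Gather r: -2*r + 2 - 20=-2*r - 18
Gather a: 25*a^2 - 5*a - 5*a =25*a^2 - 10*a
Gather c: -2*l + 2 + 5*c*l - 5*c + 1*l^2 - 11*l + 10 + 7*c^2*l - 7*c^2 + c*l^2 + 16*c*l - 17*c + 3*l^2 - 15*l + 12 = c^2*(7*l - 7) + c*(l^2 + 21*l - 22) + 4*l^2 - 28*l + 24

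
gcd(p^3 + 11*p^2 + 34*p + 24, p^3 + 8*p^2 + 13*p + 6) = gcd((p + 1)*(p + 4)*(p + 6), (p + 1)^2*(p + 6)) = p^2 + 7*p + 6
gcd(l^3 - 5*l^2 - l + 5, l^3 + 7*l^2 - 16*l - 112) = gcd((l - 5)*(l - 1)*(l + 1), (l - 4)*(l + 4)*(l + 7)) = 1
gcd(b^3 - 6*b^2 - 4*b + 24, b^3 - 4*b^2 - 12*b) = b^2 - 4*b - 12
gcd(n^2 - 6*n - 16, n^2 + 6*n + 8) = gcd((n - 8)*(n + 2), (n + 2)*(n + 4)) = n + 2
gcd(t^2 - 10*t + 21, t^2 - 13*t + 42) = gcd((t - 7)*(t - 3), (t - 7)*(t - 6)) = t - 7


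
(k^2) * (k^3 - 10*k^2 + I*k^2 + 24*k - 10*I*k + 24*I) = k^5 - 10*k^4 + I*k^4 + 24*k^3 - 10*I*k^3 + 24*I*k^2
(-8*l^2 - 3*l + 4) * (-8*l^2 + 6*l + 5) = 64*l^4 - 24*l^3 - 90*l^2 + 9*l + 20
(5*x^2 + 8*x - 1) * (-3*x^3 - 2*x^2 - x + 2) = -15*x^5 - 34*x^4 - 18*x^3 + 4*x^2 + 17*x - 2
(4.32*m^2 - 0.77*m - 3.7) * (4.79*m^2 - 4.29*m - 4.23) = 20.6928*m^4 - 22.2211*m^3 - 32.6933*m^2 + 19.1301*m + 15.651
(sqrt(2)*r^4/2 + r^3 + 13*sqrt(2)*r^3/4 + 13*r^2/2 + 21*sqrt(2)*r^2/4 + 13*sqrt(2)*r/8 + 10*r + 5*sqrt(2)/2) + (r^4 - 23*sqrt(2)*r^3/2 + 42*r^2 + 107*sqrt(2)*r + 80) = sqrt(2)*r^4/2 + r^4 - 33*sqrt(2)*r^3/4 + r^3 + 21*sqrt(2)*r^2/4 + 97*r^2/2 + 10*r + 869*sqrt(2)*r/8 + 5*sqrt(2)/2 + 80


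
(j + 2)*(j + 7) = j^2 + 9*j + 14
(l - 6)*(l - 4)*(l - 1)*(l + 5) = l^4 - 6*l^3 - 21*l^2 + 146*l - 120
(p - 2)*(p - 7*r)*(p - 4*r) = p^3 - 11*p^2*r - 2*p^2 + 28*p*r^2 + 22*p*r - 56*r^2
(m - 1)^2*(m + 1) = m^3 - m^2 - m + 1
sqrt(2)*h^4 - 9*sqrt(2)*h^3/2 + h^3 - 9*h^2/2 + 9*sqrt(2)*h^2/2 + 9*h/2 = h*(h - 3)*(h - 3/2)*(sqrt(2)*h + 1)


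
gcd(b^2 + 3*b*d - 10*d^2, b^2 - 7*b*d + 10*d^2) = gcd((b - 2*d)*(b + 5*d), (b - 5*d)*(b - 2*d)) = b - 2*d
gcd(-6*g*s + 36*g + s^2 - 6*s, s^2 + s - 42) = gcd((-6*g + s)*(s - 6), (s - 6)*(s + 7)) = s - 6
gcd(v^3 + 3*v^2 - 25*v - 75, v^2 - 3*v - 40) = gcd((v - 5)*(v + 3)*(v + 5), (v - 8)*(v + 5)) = v + 5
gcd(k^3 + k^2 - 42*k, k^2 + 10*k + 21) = k + 7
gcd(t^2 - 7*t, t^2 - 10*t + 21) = t - 7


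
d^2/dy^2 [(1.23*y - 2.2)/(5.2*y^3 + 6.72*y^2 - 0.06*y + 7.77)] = (199.5552*y^5 - 455.96928*y^4 - 1118.171616*y^3 - 1188.33552*y^2 + 153.312768*y + 230.874372)/(140.608*y^9 + 545.1264*y^8 + 699.60384*y^7 + 921.187008*y^6 + 1621.016928*y^5 + 1038.16944*y^4 + 923.01984*y^3 + 1217.20158*y^2 - 10.867122*y + 469.097433)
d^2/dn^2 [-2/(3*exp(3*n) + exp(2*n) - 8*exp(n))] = 2*((3*exp(2*n) + exp(n) - 8)*(27*exp(2*n) + 4*exp(n) - 8) - 2*(9*exp(2*n) + 2*exp(n) - 8)^2)*exp(-n)/(3*exp(2*n) + exp(n) - 8)^3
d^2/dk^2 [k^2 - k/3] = 2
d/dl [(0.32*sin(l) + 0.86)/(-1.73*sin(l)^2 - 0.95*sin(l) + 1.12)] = (0.5536*sin(l)^2 + 2.9756*sin(l) + 1.1754)*cos(l)/(2.9929*sin(l)^4 + 3.287*sin(l)^3 - 2.9727*sin(l)^2 - 2.128*sin(l) + 1.2544)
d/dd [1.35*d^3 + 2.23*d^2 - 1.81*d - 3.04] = 4.05*d^2 + 4.46*d - 1.81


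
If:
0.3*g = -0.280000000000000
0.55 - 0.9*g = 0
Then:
No Solution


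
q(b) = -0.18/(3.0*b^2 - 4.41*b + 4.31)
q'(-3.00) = -0.00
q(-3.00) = -0.00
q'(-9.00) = -0.00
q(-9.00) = -0.00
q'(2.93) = 0.01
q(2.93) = -0.01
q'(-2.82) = -0.00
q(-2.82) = -0.00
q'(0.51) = -0.03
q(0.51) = -0.06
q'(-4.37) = -0.00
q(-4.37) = -0.00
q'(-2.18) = -0.00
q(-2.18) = -0.01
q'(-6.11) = -0.00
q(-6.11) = -0.00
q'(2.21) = 0.02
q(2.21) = -0.02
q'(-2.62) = -0.00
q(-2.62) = -0.00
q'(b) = -0.18*(4.41 - 6.0*b)/(3.0*b^2 - 4.41*b + 4.31)^2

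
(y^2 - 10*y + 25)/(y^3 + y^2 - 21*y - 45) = (y - 5)/(y^2 + 6*y + 9)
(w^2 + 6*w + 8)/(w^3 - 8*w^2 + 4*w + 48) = (w + 4)/(w^2 - 10*w + 24)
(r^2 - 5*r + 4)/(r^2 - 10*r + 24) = (r - 1)/(r - 6)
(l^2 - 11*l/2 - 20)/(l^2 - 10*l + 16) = (l + 5/2)/(l - 2)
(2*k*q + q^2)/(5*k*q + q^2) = (2*k + q)/(5*k + q)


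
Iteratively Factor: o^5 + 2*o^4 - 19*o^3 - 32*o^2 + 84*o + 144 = (o - 3)*(o^4 + 5*o^3 - 4*o^2 - 44*o - 48) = (o - 3)^2*(o^3 + 8*o^2 + 20*o + 16) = (o - 3)^2*(o + 4)*(o^2 + 4*o + 4) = (o - 3)^2*(o + 2)*(o + 4)*(o + 2)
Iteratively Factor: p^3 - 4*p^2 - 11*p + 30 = (p + 3)*(p^2 - 7*p + 10) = (p - 5)*(p + 3)*(p - 2)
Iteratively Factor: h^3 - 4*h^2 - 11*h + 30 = (h + 3)*(h^2 - 7*h + 10) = (h - 2)*(h + 3)*(h - 5)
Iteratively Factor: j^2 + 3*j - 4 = (j - 1)*(j + 4)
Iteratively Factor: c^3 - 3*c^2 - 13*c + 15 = (c - 1)*(c^2 - 2*c - 15) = (c - 1)*(c + 3)*(c - 5)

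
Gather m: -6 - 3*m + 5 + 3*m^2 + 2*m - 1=3*m^2 - m - 2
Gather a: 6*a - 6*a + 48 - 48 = 0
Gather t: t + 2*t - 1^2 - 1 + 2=3*t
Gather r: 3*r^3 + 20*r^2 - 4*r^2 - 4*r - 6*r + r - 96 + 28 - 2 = 3*r^3 + 16*r^2 - 9*r - 70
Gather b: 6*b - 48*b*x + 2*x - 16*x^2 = b*(6 - 48*x) - 16*x^2 + 2*x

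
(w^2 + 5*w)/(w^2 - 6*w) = (w + 5)/(w - 6)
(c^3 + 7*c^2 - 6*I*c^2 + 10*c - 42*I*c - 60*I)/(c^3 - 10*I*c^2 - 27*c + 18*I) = (c^2 + 7*c + 10)/(c^2 - 4*I*c - 3)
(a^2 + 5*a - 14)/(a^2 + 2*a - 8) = (a + 7)/(a + 4)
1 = 1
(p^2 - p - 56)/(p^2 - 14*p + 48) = (p + 7)/(p - 6)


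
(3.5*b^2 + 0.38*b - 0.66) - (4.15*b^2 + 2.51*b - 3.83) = -0.65*b^2 - 2.13*b + 3.17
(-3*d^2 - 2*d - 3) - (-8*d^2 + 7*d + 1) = 5*d^2 - 9*d - 4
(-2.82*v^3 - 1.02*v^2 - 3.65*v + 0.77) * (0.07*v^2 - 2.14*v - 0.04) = -0.1974*v^5 + 5.9634*v^4 + 2.0401*v^3 + 7.9057*v^2 - 1.5018*v - 0.0308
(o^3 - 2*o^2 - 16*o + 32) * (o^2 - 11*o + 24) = o^5 - 13*o^4 + 30*o^3 + 160*o^2 - 736*o + 768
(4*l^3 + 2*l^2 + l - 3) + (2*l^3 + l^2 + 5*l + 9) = 6*l^3 + 3*l^2 + 6*l + 6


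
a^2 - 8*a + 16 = (a - 4)^2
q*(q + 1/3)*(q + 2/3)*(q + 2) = q^4 + 3*q^3 + 20*q^2/9 + 4*q/9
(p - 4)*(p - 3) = p^2 - 7*p + 12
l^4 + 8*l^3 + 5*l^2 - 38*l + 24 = (l - 1)^2*(l + 4)*(l + 6)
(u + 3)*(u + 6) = u^2 + 9*u + 18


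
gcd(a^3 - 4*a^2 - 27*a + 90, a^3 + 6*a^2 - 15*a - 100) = a + 5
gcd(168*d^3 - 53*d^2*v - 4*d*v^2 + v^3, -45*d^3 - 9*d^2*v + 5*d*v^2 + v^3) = -3*d + v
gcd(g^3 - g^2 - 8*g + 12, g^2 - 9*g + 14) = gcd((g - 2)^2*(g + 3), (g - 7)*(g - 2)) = g - 2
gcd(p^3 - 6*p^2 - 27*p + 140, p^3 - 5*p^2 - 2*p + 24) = p - 4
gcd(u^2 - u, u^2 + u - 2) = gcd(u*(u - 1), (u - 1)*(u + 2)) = u - 1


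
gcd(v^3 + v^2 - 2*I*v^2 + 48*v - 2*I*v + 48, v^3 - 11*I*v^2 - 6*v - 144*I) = v - 8*I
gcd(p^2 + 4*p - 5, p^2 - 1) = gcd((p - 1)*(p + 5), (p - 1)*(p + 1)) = p - 1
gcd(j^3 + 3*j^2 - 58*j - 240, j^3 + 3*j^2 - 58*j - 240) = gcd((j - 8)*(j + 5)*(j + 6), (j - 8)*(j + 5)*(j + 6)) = j^3 + 3*j^2 - 58*j - 240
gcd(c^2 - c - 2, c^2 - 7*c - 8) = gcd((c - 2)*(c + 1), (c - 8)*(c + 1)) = c + 1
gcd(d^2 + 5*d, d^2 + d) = d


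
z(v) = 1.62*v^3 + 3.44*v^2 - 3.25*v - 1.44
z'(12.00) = 779.15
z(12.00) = 3254.28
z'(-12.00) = 614.03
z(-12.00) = -2266.44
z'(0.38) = 0.07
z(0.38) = -2.09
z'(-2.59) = 11.53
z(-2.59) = 1.91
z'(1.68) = 22.03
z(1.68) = 10.49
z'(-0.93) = -5.44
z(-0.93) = 3.25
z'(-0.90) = -5.51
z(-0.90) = 3.09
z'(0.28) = -0.94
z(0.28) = -2.04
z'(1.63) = 20.88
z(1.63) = 9.42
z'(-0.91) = -5.49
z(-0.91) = 3.15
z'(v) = 4.86*v^2 + 6.88*v - 3.25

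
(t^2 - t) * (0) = 0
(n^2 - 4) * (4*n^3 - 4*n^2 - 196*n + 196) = 4*n^5 - 4*n^4 - 212*n^3 + 212*n^2 + 784*n - 784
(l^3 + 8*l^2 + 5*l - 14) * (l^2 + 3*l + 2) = l^5 + 11*l^4 + 31*l^3 + 17*l^2 - 32*l - 28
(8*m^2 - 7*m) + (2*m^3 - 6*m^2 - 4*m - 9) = 2*m^3 + 2*m^2 - 11*m - 9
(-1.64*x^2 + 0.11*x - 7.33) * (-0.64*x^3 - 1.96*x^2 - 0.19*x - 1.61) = 1.0496*x^5 + 3.144*x^4 + 4.7872*x^3 + 16.9863*x^2 + 1.2156*x + 11.8013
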